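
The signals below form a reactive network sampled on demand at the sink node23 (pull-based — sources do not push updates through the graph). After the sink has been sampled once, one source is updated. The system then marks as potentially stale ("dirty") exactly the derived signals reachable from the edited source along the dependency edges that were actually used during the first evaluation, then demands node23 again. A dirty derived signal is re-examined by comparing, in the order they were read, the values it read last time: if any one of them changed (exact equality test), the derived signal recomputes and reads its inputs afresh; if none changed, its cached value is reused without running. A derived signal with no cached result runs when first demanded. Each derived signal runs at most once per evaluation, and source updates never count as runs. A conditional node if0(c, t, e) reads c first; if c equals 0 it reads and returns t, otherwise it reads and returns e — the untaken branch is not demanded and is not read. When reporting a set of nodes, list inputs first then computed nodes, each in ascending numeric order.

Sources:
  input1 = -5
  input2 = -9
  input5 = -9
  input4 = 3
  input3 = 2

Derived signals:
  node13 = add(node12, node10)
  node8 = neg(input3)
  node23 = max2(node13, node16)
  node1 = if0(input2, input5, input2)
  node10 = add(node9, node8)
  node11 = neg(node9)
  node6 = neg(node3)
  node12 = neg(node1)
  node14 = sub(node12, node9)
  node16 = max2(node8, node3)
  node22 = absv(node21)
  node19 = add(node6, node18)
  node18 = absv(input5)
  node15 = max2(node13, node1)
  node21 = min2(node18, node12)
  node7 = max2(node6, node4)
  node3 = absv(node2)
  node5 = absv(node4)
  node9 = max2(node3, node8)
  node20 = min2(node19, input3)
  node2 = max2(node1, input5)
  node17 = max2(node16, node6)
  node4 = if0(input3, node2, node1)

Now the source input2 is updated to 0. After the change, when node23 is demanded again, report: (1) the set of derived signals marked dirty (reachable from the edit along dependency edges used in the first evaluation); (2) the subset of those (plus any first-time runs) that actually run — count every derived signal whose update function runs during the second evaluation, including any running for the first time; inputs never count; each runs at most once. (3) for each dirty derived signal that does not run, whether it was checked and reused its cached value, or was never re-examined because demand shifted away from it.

Initial pass — values computed on the first demand:
  node1 = if0(input2=-9 -> else branch input2) = -9
  node2 = max2(-9, -9) = -9
  node3 = absv(-9) = 9
  node8 = neg(2) = -2
  node9 = max2(9, -2) = 9
  node10 = add(9, -2) = 7
  node12 = neg(-9) = 9
  node13 = add(9, 7) = 16
  node16 = max2(-2, 9) = 9
  node23 = max2(16, 9) = 16

Second demand — change propagation:
  node1: re-runs because input2 -9->0; input2 -9->0; new result -9 (unchanged).
  node2: re-examined; everything it read last time is the same (node1 unchanged, input5 unchanged) — cache -9 kept, no run.
  node3: re-examined; everything it read last time is the same (node2 unchanged) — cache 9 kept, no run.
  node9: re-examined; everything it read last time is the same (node3 unchanged, node8 unchanged) — cache 9 kept, no run.
  node10: re-examined; everything it read last time is the same (node9 unchanged, node8 unchanged) — cache 7 kept, no run.
  node12: re-examined; everything it read last time is the same (node1 unchanged) — cache 9 kept, no run.
  node13: re-examined; everything it read last time is the same (node12 unchanged, node10 unchanged) — cache 16 kept, no run.
  node16: re-examined; everything it read last time is the same (node8 unchanged, node3 unchanged) — cache 9 kept, no run.
  node23: re-examined; everything it read last time is the same (node13 unchanged, node16 unchanged) — cache 16 kept, no run.

The important point: node1 recomputes to an identical value, and the output ends up unchanged.

Dirty set: node1, node2, node3, node9, node10, node12, node13, node16, node23.
Run set: node1 (1 run).
Re-examined without running (cache reused): node2, node3, node9, node10, node12, node13, node16, node23.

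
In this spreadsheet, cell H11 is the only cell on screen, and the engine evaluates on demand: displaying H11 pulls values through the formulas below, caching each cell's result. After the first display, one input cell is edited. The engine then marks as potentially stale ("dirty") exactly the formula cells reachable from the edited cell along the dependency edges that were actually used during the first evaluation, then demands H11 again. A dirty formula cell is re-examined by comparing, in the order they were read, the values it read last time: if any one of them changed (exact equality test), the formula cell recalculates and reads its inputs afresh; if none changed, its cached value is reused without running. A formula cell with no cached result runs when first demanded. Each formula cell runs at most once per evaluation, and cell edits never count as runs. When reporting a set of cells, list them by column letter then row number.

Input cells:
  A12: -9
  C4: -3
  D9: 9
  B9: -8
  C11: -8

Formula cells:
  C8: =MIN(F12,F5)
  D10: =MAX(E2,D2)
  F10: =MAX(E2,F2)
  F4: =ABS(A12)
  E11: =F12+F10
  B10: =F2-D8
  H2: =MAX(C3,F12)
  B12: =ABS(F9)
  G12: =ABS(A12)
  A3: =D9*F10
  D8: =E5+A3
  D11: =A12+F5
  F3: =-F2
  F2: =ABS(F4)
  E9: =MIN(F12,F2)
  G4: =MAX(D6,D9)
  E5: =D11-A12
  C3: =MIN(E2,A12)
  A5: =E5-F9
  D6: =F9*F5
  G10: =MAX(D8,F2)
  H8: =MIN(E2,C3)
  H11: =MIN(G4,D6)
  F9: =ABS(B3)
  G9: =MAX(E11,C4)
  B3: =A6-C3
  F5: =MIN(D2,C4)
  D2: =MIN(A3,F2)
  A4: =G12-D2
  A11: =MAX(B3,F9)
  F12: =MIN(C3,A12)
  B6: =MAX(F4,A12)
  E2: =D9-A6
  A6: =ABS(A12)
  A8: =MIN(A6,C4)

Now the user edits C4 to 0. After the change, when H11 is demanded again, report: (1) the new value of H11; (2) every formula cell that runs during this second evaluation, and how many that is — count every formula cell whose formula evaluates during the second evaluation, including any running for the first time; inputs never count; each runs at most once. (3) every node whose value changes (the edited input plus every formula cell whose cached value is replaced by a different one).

H11 now evaluates to 0.
Run set: D6, F5, G4, H11 (4 run).
Changed values: C4, D6, F5, H11.

Initial pass — values computed on the first demand:
  A6 = ABS(-9) = 9
  E2 = 9 - 9 = 0
  C3 = MIN(0, -9) = -9
  B3 = 9 - -9 = 18
  F4 = ABS(-9) = 9
  F2 = ABS(9) = 9
  F9 = ABS(18) = 18
  F10 = MAX(0, 9) = 9
  A3 = 9 * 9 = 81
  D2 = MIN(81, 9) = 9
  F5 = MIN(9, -3) = -3
  D6 = 18 * -3 = -54
  G4 = MAX(-54, 9) = 9
  H11 = MIN(9, -54) = -54

Second demand — change propagation:
  F5: re-runs because C4 -3->0; new result 0.
  D6: re-runs because F5 -3->0; new result 0.
  G4: re-runs because D6 -54->0; new result 9 (unchanged).
  H11: re-runs because D6 -54->0; new result 0.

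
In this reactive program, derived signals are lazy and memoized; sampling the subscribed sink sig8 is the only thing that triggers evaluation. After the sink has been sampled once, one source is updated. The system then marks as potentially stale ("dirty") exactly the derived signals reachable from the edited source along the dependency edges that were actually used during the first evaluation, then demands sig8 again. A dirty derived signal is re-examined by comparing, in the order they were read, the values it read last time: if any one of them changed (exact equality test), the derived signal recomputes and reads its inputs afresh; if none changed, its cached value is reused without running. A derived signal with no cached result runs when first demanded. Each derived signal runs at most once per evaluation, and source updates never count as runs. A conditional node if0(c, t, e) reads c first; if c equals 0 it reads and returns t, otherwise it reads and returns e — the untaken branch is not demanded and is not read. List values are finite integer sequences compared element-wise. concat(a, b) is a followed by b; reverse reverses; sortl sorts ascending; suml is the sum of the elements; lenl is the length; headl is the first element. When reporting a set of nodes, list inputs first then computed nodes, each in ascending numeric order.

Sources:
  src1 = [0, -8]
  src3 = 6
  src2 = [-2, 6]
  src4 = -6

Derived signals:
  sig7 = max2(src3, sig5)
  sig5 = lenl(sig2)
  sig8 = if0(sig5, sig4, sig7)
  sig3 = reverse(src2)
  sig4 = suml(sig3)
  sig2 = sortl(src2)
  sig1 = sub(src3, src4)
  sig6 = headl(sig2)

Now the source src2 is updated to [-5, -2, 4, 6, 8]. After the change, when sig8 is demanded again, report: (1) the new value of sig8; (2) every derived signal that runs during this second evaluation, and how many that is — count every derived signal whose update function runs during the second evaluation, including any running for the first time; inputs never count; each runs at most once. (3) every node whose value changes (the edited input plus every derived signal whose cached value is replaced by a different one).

First demand of the output computes:
  sig2 = sortl([-2, 6]) = [-2, 6]
  sig5 = lenl([-2, 6]) = 2
  sig7 = max2(6, 2) = 6
  sig8 = if0(sig5=2 -> else branch sig7) = 6

After the edit, cleaning proceeds:
  sig2: a read changed (src2 [-2, 6]->[-5, -2, 4, 6, 8]) — executes, giving [-5, -2, 4, 6, 8].
  sig5: a read changed (sig2 [-2, 6]->[-5, -2, 4, 6, 8]) — executes, giving 5.
  sig7: a read changed (sig5 2->5) — executes, giving 6 — identical to its old value.
  sig8: a read changed (sig5 2->5) — executes, giving 6 — identical to its old value.

Demanding sig8 again yields 6.
4 derived signals run: sig2, sig5, sig7, sig8.
The nodes whose values change: src2, sig2, sig5.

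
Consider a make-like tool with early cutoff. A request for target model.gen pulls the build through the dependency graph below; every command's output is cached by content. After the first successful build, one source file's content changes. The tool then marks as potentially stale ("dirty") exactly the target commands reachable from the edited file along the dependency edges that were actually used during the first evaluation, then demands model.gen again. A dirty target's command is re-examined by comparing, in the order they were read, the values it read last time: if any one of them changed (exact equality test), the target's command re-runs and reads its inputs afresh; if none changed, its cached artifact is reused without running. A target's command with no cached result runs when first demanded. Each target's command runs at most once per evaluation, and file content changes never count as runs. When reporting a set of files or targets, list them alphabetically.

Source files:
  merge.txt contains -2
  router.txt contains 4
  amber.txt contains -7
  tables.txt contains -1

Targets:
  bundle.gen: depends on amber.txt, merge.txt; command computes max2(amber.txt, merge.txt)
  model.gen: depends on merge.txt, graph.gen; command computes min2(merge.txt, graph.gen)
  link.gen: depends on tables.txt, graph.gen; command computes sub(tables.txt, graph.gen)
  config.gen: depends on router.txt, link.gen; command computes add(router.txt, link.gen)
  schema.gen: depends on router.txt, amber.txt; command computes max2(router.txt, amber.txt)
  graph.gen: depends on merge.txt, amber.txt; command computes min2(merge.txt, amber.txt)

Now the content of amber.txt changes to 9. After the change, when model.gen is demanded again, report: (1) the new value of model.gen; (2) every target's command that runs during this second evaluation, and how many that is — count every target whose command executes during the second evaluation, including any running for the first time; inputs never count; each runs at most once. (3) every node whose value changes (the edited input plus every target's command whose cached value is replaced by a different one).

First demand of the output computes:
  graph.gen = min2(-2, -7) = -7
  model.gen = min2(-2, -7) = -7

After the edit, cleaning proceeds:
  graph.gen: a read changed (amber.txt -7->9) — executes, giving -2.
  model.gen: a read changed (graph.gen -7->-2) — executes, giving -2.

Demanding model.gen again yields -2.
2 target commands run: graph.gen, model.gen.
The nodes whose values change: amber.txt, graph.gen, model.gen.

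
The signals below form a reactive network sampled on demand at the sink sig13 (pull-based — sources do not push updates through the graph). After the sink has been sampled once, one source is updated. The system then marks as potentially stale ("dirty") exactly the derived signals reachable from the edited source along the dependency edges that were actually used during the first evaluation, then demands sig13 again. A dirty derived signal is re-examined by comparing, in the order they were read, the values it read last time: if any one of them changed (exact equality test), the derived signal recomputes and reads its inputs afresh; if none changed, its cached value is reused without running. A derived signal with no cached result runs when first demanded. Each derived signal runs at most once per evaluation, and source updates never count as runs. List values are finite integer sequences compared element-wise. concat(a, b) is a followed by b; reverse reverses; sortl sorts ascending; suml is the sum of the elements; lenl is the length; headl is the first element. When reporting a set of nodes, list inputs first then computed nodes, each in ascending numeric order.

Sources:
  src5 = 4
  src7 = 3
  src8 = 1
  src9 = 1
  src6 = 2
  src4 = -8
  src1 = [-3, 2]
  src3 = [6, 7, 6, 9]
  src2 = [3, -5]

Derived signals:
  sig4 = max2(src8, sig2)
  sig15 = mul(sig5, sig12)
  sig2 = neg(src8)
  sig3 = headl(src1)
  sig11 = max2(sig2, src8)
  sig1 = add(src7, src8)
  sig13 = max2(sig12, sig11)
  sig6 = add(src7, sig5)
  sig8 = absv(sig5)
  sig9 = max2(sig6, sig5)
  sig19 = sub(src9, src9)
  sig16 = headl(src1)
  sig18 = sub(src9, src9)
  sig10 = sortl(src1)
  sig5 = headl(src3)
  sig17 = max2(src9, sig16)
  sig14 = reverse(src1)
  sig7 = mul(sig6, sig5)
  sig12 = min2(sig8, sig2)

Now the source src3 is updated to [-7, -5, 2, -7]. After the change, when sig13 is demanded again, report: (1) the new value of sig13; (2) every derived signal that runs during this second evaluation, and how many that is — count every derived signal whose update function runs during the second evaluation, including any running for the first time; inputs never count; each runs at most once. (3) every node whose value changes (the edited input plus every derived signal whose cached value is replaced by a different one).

sig13 now evaluates to 1.
Run set: sig5, sig8, sig12 (3 run).
Changed values: src3, sig5, sig8.
The important point: sig12 recomputes to an identical value, and the output ends up unchanged.

Initial pass — values computed on the first demand:
  sig2 = neg(1) = -1
  sig5 = headl([6, 7, 6, 9]) = 6
  sig8 = absv(6) = 6
  sig11 = max2(-1, 1) = 1
  sig12 = min2(6, -1) = -1
  sig13 = max2(-1, 1) = 1

Second demand — change propagation:
  sig5: re-runs because src3 [6, 7, 6, 9]->[-7, -5, 2, -7]; new result -7.
  sig8: re-runs because sig5 6->-7; new result 7.
  sig12: re-runs because sig8 6->7; new result -1 (unchanged).
  sig13: re-examined; everything it read last time is the same (sig12 unchanged, sig11 unchanged) — cache 1 kept, no run.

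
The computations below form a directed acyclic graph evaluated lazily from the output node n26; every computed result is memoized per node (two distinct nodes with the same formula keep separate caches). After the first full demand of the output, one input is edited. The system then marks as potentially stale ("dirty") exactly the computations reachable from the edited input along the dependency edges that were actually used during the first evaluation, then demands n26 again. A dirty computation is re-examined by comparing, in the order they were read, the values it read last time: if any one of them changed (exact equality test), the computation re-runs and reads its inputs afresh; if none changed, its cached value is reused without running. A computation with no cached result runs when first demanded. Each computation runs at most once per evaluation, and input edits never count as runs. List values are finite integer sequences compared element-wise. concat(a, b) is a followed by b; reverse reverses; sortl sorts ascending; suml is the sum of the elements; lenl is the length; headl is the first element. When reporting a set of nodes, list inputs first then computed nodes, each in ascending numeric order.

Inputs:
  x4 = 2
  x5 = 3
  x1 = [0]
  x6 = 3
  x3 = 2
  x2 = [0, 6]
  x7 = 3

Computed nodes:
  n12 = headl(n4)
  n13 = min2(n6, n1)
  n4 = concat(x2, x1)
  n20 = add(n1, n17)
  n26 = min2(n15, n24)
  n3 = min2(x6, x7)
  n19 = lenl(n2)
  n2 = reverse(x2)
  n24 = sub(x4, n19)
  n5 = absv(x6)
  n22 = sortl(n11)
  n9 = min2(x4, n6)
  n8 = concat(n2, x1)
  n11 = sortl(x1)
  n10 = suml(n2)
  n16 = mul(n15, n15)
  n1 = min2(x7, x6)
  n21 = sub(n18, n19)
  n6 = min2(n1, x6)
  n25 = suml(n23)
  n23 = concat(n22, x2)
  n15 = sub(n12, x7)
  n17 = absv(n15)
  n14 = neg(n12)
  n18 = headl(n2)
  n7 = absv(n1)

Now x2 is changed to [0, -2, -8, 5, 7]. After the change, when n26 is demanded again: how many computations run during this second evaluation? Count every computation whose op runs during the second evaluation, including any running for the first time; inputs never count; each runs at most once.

First demand of the output computes:
  n2 = reverse([0, 6]) = [6, 0]
  n4 = concat([0, 6], [0]) = [0, 6, 0]
  n12 = headl([0, 6, 0]) = 0
  n15 = sub(0, 3) = -3
  n19 = lenl([6, 0]) = 2
  n24 = sub(2, 2) = 0
  n26 = min2(-3, 0) = -3

After the edit, cleaning proceeds:
  n2: a read changed (x2 [0, 6]->[0, -2, -8, 5, 7]) — executes, giving [7, 5, -8, -2, 0].
  n4: a read changed (x2 [0, 6]->[0, -2, -8, 5, 7]) — executes, giving [0, -2, -8, 5, 7, 0].
  n12: a read changed (n4 [0, 6, 0]->[0, -2, -8, 5, 7, 0]) — executes, giving 0 — identical to its old value.
  n15: dirty, but its reads are unchanged (n12 unchanged, x7 unchanged); cached -3 stands.
  n19: a read changed (n2 [6, 0]->[7, 5, -8, -2, 0]) — executes, giving 5.
  n24: a read changed (n19 2->5) — executes, giving -3.
  n26: a read changed (n24 0->-3) — executes, giving -3 — identical to its old value.

Note where the cutoff bites: n15 is checked, finds nothing changed, and keeps its cache.

6 computations run: n2, n4, n12, n19, n24, n26.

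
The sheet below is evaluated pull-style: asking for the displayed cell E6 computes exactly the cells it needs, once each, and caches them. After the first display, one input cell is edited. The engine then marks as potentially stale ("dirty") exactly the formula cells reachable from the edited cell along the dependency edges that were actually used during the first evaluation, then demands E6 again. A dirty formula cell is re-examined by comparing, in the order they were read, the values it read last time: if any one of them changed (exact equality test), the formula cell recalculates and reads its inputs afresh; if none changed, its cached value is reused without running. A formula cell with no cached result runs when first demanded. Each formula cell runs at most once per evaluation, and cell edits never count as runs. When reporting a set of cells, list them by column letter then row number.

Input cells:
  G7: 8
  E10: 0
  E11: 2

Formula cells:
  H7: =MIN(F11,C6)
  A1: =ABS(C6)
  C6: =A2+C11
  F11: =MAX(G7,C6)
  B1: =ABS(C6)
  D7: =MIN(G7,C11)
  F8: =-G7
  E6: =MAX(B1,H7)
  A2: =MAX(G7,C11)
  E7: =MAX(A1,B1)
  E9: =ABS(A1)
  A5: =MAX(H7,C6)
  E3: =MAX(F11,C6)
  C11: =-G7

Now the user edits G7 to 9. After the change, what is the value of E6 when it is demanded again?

Demanding E6 again yields 0.
Note where the cutoff bites: B1 is checked, finds nothing changed, and keeps its cache.

First demand of the output computes:
  C11 = -(8) = -8
  A2 = MAX(8, -8) = 8
  C6 = 8 + -8 = 0
  B1 = ABS(0) = 0
  F11 = MAX(8, 0) = 8
  H7 = MIN(8, 0) = 0
  E6 = MAX(0, 0) = 0

After the edit, cleaning proceeds:
  C11: a read changed (G7 8->9) — executes, giving -9.
  A2: a read changed (G7 8->9; C11 -8->-9) — executes, giving 9.
  C6: a read changed (A2 8->9; C11 -8->-9) — executes, giving 0 — identical to its old value.
  B1: dirty, but its reads are unchanged (C6 unchanged); cached 0 stands.
  F11: a read changed (G7 8->9) — executes, giving 9.
  H7: a read changed (F11 8->9) — executes, giving 0 — identical to its old value.
  E6: dirty, but its reads are unchanged (B1 unchanged, H7 unchanged); cached 0 stands.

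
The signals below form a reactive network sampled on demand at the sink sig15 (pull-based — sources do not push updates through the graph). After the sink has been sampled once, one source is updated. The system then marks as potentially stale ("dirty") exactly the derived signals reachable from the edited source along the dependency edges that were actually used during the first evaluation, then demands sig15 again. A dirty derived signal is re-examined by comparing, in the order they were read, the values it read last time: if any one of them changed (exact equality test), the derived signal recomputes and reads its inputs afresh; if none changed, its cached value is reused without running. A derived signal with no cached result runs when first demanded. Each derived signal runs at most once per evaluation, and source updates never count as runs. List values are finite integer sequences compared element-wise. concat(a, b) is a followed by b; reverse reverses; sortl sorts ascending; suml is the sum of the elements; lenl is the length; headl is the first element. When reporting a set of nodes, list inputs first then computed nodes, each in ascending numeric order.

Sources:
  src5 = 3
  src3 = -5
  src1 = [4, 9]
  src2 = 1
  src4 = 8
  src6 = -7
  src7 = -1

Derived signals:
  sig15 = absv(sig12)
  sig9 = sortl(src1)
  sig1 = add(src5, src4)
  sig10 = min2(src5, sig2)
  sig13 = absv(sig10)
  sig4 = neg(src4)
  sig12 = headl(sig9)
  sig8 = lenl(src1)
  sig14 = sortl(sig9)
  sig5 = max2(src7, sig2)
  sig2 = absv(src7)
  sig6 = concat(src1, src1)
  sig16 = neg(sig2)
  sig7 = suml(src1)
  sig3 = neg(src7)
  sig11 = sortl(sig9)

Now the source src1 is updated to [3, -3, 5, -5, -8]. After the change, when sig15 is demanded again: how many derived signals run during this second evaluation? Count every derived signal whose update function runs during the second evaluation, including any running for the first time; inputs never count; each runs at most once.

Run set: sig9, sig12, sig15 (3 run).

Initial pass — values computed on the first demand:
  sig9 = sortl([4, 9]) = [4, 9]
  sig12 = headl([4, 9]) = 4
  sig15 = absv(4) = 4

Second demand — change propagation:
  sig9: re-runs because src1 [4, 9]->[3, -3, 5, -5, -8]; new result [-8, -5, -3, 3, 5].
  sig12: re-runs because sig9 [4, 9]->[-8, -5, -3, 3, 5]; new result -8.
  sig15: re-runs because sig12 4->-8; new result 8.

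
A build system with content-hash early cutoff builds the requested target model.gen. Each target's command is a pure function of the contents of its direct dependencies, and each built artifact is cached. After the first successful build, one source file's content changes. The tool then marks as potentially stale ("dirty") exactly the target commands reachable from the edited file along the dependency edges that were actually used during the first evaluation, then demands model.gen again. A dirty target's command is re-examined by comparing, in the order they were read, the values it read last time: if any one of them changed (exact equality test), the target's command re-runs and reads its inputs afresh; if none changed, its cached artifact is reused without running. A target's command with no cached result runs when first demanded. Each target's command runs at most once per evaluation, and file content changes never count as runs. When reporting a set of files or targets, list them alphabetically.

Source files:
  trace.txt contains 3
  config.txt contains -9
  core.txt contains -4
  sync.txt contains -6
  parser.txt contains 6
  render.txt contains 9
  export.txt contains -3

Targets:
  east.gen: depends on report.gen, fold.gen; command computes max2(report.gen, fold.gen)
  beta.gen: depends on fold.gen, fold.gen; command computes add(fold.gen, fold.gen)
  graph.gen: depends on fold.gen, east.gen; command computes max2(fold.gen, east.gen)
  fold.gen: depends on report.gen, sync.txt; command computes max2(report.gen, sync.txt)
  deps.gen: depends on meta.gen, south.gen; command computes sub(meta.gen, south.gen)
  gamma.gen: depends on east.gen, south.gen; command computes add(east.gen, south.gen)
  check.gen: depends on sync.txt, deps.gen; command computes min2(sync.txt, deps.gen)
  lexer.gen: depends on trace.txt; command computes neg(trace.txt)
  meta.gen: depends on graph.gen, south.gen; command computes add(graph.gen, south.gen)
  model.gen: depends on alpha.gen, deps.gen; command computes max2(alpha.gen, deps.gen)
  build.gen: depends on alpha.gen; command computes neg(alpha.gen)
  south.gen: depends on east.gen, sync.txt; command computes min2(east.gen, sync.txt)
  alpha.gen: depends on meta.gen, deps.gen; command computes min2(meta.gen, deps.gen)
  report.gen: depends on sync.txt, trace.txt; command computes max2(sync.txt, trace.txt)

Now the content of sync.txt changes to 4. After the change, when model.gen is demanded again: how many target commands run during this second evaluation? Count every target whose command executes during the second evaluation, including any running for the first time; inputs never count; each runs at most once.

First evaluation (everything demanded from the output):
  report.gen = max2(-6, 3) = 3
  fold.gen = max2(3, -6) = 3
  east.gen = max2(3, 3) = 3
  graph.gen = max2(3, 3) = 3
  south.gen = min2(3, -6) = -6
  meta.gen = add(3, -6) = -3
  deps.gen = sub(-3, -6) = 3
  alpha.gen = min2(-3, 3) = -3
  model.gen = max2(-3, 3) = 3

Propagation after the edit:
  report.gen: runs — sync.txt -6->4; result 4.
  fold.gen: runs — report.gen 3->4; sync.txt -6->4; result 4.
  east.gen: runs — report.gen 3->4; fold.gen 3->4; result 4.
  graph.gen: runs — fold.gen 3->4; east.gen 3->4; result 4.
  south.gen: runs — east.gen 3->4; sync.txt -6->4; result 4.
  meta.gen: runs — graph.gen 3->4; south.gen -6->4; result 8.
  deps.gen: runs — meta.gen -3->8; south.gen -6->4; result 4.
  alpha.gen: runs — meta.gen -3->8; deps.gen 3->4; result 4.
  model.gen: runs — alpha.gen -3->4; deps.gen 3->4; result 4.

Target commands that run: alpha.gen, deps.gen, east.gen, fold.gen, graph.gen, meta.gen, model.gen, report.gen, south.gen — 9 in total.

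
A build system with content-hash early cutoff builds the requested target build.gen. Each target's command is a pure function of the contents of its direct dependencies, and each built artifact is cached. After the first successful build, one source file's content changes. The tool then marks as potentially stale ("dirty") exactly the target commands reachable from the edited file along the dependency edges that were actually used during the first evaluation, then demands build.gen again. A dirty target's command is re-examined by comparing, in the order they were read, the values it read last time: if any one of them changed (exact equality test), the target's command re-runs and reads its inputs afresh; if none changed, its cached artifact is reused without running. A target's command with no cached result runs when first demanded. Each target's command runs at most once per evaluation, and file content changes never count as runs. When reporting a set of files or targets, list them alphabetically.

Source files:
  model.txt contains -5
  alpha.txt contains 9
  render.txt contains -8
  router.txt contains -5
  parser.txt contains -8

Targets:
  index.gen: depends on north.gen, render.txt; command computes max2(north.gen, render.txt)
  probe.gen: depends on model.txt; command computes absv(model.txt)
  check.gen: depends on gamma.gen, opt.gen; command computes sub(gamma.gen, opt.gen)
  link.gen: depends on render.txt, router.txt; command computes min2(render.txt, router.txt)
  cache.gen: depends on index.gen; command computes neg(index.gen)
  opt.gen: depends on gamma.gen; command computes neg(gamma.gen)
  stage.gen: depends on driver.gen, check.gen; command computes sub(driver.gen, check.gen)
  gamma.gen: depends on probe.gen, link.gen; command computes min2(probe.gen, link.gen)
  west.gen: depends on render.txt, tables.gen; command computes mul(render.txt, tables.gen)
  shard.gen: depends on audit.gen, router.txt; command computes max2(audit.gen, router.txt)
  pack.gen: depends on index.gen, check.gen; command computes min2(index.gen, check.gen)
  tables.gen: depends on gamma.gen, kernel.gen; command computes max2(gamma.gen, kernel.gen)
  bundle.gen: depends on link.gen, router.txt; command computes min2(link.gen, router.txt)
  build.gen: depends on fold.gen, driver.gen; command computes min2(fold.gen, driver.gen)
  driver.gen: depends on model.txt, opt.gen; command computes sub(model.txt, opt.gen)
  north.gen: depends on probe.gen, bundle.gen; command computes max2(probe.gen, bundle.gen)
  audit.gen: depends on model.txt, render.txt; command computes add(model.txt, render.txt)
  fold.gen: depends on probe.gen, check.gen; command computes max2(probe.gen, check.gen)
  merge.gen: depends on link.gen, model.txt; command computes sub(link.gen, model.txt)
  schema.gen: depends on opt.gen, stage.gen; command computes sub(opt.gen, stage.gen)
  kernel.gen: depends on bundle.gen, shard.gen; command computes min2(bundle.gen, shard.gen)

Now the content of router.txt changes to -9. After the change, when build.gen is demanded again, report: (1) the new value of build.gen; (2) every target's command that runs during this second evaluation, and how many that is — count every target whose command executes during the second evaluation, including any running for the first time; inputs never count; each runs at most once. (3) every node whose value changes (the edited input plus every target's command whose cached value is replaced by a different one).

New value of build.gen: -14.
Target commands that run: build.gen, check.gen, driver.gen, fold.gen, gamma.gen, link.gen, opt.gen — 7 in total.
Values that change: build.gen, check.gen, driver.gen, gamma.gen, link.gen, opt.gen, router.txt.

First evaluation (everything demanded from the output):
  link.gen = min2(-8, -5) = -8
  probe.gen = absv(-5) = 5
  gamma.gen = min2(5, -8) = -8
  opt.gen = neg(-8) = 8
  check.gen = sub(-8, 8) = -16
  driver.gen = sub(-5, 8) = -13
  fold.gen = max2(5, -16) = 5
  build.gen = min2(5, -13) = -13

Propagation after the edit:
  link.gen: runs — router.txt -5->-9; result -9.
  gamma.gen: runs — link.gen -8->-9; result -9.
  opt.gen: runs — gamma.gen -8->-9; result 9.
  check.gen: runs — gamma.gen -8->-9; opt.gen 8->9; result -18.
  driver.gen: runs — opt.gen 8->9; result -14.
  fold.gen: runs — check.gen -16->-18; result 5 (same value as before).
  build.gen: runs — driver.gen -13->-14; result -14.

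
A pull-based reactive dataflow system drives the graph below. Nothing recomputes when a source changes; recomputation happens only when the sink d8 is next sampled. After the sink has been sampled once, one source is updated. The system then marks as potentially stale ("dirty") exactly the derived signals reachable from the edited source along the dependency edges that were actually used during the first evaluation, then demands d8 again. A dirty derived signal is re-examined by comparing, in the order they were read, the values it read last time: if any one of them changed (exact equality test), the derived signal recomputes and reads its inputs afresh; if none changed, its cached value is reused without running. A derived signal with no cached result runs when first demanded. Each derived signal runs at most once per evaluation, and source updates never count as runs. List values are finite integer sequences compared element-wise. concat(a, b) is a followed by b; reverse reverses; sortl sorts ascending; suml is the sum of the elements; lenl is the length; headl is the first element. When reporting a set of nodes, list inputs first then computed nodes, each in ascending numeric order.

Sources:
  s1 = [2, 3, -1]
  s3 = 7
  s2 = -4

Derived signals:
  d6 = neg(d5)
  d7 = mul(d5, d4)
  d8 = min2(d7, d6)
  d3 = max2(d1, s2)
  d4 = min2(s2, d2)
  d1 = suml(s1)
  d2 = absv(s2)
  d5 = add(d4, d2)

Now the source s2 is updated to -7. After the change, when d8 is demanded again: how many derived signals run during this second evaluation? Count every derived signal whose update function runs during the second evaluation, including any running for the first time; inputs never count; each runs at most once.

Derived signals that run: d2, d4, d5, d7 — 4 in total.
Key observation: the cutoff stops propagation at d6 — its inputs' values are unchanged, so it reuses its cache.

First evaluation (everything demanded from the output):
  d2 = absv(-4) = 4
  d4 = min2(-4, 4) = -4
  d5 = add(-4, 4) = 0
  d6 = neg(0) = 0
  d7 = mul(0, -4) = 0
  d8 = min2(0, 0) = 0

Propagation after the edit:
  d2: runs — s2 -4->-7; result 7.
  d4: runs — s2 -4->-7; d2 4->7; result -7.
  d5: runs — d4 -4->-7; d2 4->7; result 0 (same value as before).
  d6: checked — values it read are unchanged (d5 unchanged); reused cached 0 without running.
  d7: runs — d4 -4->-7; result 0 (same value as before).
  d8: checked — values it read are unchanged (d7 unchanged, d6 unchanged); reused cached 0 without running.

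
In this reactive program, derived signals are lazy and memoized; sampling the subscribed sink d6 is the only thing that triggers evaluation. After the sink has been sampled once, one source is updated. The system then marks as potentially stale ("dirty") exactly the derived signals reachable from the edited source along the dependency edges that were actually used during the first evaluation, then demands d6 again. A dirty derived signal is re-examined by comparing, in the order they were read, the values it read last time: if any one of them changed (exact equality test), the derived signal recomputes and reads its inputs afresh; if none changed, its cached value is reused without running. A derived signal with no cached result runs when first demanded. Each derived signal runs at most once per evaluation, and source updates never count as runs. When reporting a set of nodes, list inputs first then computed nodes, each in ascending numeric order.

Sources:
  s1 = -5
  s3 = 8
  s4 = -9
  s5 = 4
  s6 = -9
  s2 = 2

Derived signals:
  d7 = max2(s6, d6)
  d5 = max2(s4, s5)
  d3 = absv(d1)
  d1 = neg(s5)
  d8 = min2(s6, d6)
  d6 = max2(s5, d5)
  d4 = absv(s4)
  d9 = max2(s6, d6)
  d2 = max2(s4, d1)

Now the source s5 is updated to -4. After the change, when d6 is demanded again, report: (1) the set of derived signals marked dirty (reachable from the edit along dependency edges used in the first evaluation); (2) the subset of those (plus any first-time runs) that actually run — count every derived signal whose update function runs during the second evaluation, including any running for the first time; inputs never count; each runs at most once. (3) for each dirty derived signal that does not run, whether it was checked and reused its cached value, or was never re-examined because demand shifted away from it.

First demand of the output computes:
  d5 = max2(-9, 4) = 4
  d6 = max2(4, 4) = 4

After the edit, cleaning proceeds:
  d5: a read changed (s5 4->-4) — executes, giving -4.
  d6: a read changed (s5 4->-4; d5 4->-4) — executes, giving -4.

The edit dirties: d5, d6.
2 derived signals run: d5, d6.
No dirty derived signal escaped a run.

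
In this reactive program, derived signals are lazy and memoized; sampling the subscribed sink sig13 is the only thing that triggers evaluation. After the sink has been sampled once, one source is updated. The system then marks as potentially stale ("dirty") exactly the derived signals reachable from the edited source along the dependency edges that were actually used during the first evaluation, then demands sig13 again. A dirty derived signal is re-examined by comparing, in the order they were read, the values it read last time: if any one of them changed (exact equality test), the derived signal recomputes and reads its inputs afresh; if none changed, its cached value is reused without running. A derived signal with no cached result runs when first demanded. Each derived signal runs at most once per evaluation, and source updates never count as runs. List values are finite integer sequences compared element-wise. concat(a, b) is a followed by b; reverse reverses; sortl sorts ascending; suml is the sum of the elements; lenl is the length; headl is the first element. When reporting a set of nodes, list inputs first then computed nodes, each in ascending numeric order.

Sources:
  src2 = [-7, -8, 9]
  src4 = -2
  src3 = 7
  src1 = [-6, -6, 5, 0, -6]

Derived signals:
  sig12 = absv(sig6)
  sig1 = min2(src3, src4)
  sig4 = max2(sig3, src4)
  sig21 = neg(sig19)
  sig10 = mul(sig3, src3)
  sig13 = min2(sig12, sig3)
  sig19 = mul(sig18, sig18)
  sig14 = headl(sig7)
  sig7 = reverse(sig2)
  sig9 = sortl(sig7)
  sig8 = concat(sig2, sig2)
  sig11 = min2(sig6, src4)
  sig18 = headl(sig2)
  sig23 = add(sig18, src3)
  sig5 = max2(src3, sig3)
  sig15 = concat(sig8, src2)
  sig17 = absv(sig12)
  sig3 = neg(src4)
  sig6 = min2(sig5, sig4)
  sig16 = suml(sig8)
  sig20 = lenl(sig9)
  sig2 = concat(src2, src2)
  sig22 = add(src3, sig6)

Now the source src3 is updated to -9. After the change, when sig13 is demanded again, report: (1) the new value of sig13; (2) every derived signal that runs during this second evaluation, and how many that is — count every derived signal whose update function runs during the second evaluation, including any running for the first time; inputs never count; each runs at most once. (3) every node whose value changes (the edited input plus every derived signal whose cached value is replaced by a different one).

Demanding sig13 again yields 2.
2 derived signals run: sig5, sig6.
The nodes whose values change: src3, sig5.
Note the absorption at sig6: it re-runs yet its value is the same, leaving the output's value untouched.

First demand of the output computes:
  sig3 = neg(-2) = 2
  sig4 = max2(2, -2) = 2
  sig5 = max2(7, 2) = 7
  sig6 = min2(7, 2) = 2
  sig12 = absv(2) = 2
  sig13 = min2(2, 2) = 2

After the edit, cleaning proceeds:
  sig5: a read changed (src3 7->-9) — executes, giving 2.
  sig6: a read changed (sig5 7->2) — executes, giving 2 — identical to its old value.
  sig12: dirty, but its reads are unchanged (sig6 unchanged); cached 2 stands.
  sig13: dirty, but its reads are unchanged (sig12 unchanged, sig3 unchanged); cached 2 stands.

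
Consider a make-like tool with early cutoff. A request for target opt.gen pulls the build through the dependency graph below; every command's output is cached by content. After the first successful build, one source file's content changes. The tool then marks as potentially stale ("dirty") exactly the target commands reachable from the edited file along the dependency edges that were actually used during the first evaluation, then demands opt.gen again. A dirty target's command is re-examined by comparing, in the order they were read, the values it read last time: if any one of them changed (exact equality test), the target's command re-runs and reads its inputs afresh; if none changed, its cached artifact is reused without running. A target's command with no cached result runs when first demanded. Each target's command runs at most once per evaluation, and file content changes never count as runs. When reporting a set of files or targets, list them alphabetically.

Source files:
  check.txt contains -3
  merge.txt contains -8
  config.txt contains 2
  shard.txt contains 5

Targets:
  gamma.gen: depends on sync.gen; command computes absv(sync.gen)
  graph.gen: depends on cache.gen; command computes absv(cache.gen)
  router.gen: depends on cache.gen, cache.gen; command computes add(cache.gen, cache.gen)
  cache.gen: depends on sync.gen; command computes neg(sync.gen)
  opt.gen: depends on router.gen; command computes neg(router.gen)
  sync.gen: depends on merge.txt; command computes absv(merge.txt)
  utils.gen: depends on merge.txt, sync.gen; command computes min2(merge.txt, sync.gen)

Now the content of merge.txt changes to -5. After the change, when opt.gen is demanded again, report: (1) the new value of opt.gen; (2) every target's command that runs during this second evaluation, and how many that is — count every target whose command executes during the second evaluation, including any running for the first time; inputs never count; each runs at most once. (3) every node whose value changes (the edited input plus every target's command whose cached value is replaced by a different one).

First demand of the output computes:
  sync.gen = absv(-8) = 8
  cache.gen = neg(8) = -8
  router.gen = add(-8, -8) = -16
  opt.gen = neg(-16) = 16

After the edit, cleaning proceeds:
  sync.gen: a read changed (merge.txt -8->-5) — executes, giving 5.
  cache.gen: a read changed (sync.gen 8->5) — executes, giving -5.
  router.gen: a read changed (cache.gen -8->-5; cache.gen -8->-5) — executes, giving -10.
  opt.gen: a read changed (router.gen -16->-10) — executes, giving 10.

Demanding opt.gen again yields 10.
4 target commands run: cache.gen, opt.gen, router.gen, sync.gen.
The nodes whose values change: cache.gen, merge.txt, opt.gen, router.gen, sync.gen.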